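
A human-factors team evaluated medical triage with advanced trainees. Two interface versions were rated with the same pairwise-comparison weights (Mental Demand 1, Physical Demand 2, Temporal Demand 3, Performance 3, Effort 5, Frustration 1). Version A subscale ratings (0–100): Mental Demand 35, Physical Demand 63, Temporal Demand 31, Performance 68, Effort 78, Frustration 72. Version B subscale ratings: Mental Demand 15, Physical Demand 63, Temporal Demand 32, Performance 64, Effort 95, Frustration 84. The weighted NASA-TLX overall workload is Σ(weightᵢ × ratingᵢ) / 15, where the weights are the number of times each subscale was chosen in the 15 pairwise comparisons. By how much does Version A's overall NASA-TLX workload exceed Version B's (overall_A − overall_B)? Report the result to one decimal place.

-4.5

Version A weighted sum = 1·35 + 2·63 + 3·31 + 3·68 + 5·78 + 1·72 = 35 + 126 + 93 + 204 + 390 + 72 = 920; overall_A = 920/15 = 61.3333.
Version B weighted sum = 1·15 + 2·63 + 3·32 + 3·64 + 5·95 + 1·84 = 15 + 126 + 96 + 192 + 475 + 84 = 988; overall_B = 988/15 = 65.8667.
Difference = 61.3333 − 65.8667 = -4.5334 ≈ -4.5.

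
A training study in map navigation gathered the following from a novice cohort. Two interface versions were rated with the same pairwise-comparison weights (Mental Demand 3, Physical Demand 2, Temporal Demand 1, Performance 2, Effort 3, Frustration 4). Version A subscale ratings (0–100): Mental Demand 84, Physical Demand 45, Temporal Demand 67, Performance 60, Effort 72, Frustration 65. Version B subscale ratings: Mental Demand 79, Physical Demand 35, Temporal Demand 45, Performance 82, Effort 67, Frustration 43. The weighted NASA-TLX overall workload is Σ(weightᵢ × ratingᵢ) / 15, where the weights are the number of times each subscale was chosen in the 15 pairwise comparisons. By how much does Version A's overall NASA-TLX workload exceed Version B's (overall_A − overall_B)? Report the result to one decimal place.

Version A weighted sum = 3·84 + 2·45 + 1·67 + 2·60 + 3·72 + 4·65 = 252 + 90 + 67 + 120 + 216 + 260 = 1005; overall_A = 1005/15 = 67.0000.
Version B weighted sum = 3·79 + 2·35 + 1·45 + 2·82 + 3·67 + 4·43 = 237 + 70 + 45 + 164 + 201 + 172 = 889; overall_B = 889/15 = 59.2667.
Difference = 67.0000 − 59.2667 = 7.7333 ≈ 7.7.

7.7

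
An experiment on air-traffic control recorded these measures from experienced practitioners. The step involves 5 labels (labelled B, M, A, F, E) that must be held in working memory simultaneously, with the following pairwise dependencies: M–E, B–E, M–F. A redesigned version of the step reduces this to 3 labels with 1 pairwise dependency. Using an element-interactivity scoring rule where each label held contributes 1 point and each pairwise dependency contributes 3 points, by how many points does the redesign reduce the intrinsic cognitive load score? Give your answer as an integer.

8

Original: 5 × 1 + 3 × 3 = 5 + 9 = 14.
Redesigned: 3 × 1 + 1 × 3 = 3 + 3 = 6.
Reduction = 14 − 6 = 8.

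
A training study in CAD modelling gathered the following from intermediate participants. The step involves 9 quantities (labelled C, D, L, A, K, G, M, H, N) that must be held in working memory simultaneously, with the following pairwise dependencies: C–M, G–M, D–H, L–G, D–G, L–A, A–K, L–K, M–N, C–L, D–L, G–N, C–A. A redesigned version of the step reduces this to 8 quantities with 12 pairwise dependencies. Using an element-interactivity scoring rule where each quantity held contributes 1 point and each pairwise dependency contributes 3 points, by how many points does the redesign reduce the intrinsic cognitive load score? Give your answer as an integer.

Original: 9 × 1 + 13 × 3 = 9 + 39 = 48.
Redesigned: 8 × 1 + 12 × 3 = 8 + 36 = 44.
Reduction = 48 − 44 = 4.

4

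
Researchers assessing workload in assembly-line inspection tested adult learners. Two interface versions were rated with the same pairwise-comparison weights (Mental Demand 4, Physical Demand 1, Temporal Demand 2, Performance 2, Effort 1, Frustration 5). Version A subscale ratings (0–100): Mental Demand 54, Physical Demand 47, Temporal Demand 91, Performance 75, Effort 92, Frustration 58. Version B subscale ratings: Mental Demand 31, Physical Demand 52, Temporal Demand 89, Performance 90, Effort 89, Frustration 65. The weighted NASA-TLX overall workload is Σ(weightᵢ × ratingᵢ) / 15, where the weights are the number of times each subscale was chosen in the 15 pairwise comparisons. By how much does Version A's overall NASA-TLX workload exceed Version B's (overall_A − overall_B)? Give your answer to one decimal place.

Version A weighted sum = 4·54 + 1·47 + 2·91 + 2·75 + 1·92 + 5·58 = 216 + 47 + 182 + 150 + 92 + 290 = 977; overall_A = 977/15 = 65.1333.
Version B weighted sum = 4·31 + 1·52 + 2·89 + 2·90 + 1·89 + 5·65 = 124 + 52 + 178 + 180 + 89 + 325 = 948; overall_B = 948/15 = 63.2000.
Difference = 65.1333 − 63.2000 = 1.9333 ≈ 1.9.

1.9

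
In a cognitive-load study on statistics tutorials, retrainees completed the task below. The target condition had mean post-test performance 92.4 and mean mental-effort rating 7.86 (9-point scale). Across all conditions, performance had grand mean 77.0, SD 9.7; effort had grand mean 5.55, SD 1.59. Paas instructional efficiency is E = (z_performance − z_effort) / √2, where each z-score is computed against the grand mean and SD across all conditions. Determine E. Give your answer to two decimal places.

z_performance = (92.4 − 77.0) / 9.7 = 15.4000 / 9.7 = 1.5876.
z_effort = (7.86 − 5.55) / 1.59 = 2.3100 / 1.59 = 1.4528.
z_P − z_E = 1.5876 − 1.4528 = 0.1348.
E = 0.1348 / √2 = 0.1348 / 1.41421 = 0.0953 ≈ 0.10.

0.10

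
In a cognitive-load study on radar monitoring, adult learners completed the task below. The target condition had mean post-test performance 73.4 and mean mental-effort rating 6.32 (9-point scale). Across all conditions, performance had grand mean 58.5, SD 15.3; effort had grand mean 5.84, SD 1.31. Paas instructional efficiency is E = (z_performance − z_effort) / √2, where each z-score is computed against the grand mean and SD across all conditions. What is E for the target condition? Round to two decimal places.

0.43

z_performance = (73.4 − 58.5) / 15.3 = 14.9000 / 15.3 = 0.9739.
z_effort = (6.32 − 5.84) / 1.31 = 0.4800 / 1.31 = 0.3664.
z_P − z_E = 0.9739 − 0.3664 = 0.6075.
E = 0.6075 / √2 = 0.6075 / 1.41421 = 0.4296 ≈ 0.43.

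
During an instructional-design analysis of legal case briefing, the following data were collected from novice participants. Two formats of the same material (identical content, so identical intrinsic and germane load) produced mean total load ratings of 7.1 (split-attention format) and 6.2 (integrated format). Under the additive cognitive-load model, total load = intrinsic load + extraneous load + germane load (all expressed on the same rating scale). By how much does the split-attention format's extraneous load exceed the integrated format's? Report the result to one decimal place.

Intrinsic and germane load are equal across formats, so the difference in total load equals the difference in extraneous load.
Extraneous-load difference = 7.1 − 6.2 = 0.9.

0.9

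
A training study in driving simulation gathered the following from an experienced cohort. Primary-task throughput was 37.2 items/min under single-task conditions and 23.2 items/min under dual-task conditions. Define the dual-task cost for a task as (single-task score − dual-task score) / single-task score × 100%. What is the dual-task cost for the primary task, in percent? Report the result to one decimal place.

Cost = (37.2 − 23.2) / 37.2 × 100%
     = 14.0000 / 37.2 × 100% = 37.6344%.
≈ 37.6%.

37.6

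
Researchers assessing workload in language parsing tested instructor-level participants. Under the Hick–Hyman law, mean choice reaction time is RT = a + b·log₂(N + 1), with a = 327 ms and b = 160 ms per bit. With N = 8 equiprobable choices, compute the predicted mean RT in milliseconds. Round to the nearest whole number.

log₂(8 + 1) = log₂(9) = 3.1699.
RT = 327 + 160 × 3.1699 = 327 + 507.1840 = 834.1840 ms.
≈ 834 ms.

834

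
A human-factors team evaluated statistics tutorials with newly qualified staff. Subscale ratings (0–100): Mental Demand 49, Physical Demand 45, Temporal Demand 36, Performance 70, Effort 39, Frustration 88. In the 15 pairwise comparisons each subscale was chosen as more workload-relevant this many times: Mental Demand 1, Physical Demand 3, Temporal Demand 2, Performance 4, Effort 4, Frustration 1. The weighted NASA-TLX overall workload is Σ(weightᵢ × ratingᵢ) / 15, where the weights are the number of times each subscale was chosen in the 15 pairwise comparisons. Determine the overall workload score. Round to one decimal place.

52.0

The tallies are the weights (they sum to 15).
Weighted sum = 1·49 + 3·45 + 2·36 + 4·70 + 4·39 + 1·88
            = 49 + 135 + 72 + 280 + 156 + 88 = 780.
Overall workload = 780 / 15 = 52.0000 ≈ 52.0.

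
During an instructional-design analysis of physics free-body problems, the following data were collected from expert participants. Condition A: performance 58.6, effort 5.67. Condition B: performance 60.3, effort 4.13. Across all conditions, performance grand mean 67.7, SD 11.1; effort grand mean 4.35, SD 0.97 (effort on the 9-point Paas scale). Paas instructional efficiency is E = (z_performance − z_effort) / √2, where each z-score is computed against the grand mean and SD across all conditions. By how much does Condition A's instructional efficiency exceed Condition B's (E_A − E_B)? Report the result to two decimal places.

-1.23

Condition A: z_P = (58.6 − 67.7)/11.1 = -0.8198; z_E = (5.67 − 4.35)/0.97 = 1.3608; E_A = (-0.8198 − 1.3608)/√2 = -1.5419.
Condition B: z_P = (60.3 − 67.7)/11.1 = -0.6667; z_E = (4.13 − 4.35)/0.97 = -0.2268; E_B = (-0.6667 − (-0.2268))/√2 = -0.3111.
E_A − E_B = -1.5419 − (-0.3111) = -1.2308 ≈ -1.23.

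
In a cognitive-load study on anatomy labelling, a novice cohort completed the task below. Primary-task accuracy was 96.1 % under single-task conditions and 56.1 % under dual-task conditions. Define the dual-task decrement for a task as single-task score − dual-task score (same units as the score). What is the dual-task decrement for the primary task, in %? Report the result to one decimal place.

40.0

Decrement = 96.1 − 56.1 = 40.0000 % ≈ 40.0 %.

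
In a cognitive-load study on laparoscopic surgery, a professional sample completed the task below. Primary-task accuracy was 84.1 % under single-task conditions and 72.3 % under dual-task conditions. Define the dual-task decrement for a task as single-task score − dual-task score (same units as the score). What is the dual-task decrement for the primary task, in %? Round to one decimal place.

Decrement = 84.1 − 72.3 = 11.8000 % ≈ 11.8 %.

11.8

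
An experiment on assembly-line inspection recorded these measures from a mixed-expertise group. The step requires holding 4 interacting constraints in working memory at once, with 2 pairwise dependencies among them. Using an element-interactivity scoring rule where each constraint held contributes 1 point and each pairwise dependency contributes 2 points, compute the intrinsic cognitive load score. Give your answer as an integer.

8

Element contribution: 4 × 1 = 4.
Interaction contribution: 2 × 2 = 4.
Intrinsic load = 4 + 4 = 8.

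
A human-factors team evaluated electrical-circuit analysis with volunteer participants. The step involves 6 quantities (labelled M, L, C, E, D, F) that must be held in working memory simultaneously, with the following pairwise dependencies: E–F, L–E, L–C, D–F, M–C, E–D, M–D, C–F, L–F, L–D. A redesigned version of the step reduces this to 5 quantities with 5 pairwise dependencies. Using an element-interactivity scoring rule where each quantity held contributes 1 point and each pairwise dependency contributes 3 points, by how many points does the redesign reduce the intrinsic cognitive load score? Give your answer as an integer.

Original: 6 × 1 + 10 × 3 = 6 + 30 = 36.
Redesigned: 5 × 1 + 5 × 3 = 5 + 15 = 20.
Reduction = 36 − 20 = 16.

16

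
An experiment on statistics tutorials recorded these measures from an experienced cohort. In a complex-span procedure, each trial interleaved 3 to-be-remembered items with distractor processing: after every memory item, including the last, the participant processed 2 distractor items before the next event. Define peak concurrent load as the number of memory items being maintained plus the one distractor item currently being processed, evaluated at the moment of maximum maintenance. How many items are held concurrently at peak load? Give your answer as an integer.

4

Maintenance is greatest during the distractor(s) after memory item 3: all 3 memory items are being held.
One distractor item is concurrently being processed.
Peak concurrent load = 3 + 1 = 4 items.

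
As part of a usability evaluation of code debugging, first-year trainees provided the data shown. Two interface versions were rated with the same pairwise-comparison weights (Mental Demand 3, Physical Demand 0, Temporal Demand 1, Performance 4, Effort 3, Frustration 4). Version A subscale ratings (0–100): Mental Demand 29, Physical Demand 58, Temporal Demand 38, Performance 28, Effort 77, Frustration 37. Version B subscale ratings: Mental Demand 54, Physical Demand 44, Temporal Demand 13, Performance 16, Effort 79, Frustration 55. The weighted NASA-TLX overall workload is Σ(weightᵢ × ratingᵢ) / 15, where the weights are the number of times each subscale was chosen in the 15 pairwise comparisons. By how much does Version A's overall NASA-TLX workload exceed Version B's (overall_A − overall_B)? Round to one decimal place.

-5.3

Version A weighted sum = 3·29 + 0·58 + 1·38 + 4·28 + 3·77 + 4·37 = 87 + 0 + 38 + 112 + 231 + 148 = 616; overall_A = 616/15 = 41.0667.
Version B weighted sum = 3·54 + 0·44 + 1·13 + 4·16 + 3·79 + 4·55 = 162 + 0 + 13 + 64 + 237 + 220 = 696; overall_B = 696/15 = 46.4000.
Difference = 41.0667 − 46.4000 = -5.3333 ≈ -5.3.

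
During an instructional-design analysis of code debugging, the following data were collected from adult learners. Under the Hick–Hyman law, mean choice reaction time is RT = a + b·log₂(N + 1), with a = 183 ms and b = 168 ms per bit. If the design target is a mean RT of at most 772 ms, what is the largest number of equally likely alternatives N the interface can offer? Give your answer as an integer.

Set 183 + 168·log₂(N + 1) ≤ 772.
log₂(N + 1) ≤ (772 − 183) / 168 = 3.5060.
N + 1 ≤ 2^3.5060 = 11.3609.
N ≤ 10.3609, so the largest integer N is 10.

10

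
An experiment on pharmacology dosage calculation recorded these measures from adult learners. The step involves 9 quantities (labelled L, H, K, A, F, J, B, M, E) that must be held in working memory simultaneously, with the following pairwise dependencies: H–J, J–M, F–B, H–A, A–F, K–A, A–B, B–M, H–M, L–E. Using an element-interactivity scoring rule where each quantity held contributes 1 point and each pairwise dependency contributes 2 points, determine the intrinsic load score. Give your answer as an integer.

Count of quantities held simultaneously: 9.
Count of pairwise dependencies listed: 10.
Element contribution: 9 × 1 = 9.
Interaction contribution: 10 × 2 = 20.
Intrinsic load = 9 + 20 = 29.

29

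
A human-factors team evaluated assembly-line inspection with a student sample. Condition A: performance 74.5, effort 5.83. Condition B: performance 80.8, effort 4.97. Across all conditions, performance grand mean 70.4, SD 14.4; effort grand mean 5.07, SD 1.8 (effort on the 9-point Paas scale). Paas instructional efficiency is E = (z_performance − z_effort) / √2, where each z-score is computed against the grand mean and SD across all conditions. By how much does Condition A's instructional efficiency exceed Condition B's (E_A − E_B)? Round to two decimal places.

Condition A: z_P = (74.5 − 70.4)/14.4 = 0.2847; z_E = (5.83 − 5.07)/1.8 = 0.4222; E_A = (0.2847 − 0.4222)/√2 = -0.0972.
Condition B: z_P = (80.8 − 70.4)/14.4 = 0.7222; z_E = (4.97 − 5.07)/1.8 = -0.0556; E_B = (0.7222 − (-0.0556))/√2 = 0.5500.
E_A − E_B = -0.0972 − 0.5500 = -0.6472 ≈ -0.65.

-0.65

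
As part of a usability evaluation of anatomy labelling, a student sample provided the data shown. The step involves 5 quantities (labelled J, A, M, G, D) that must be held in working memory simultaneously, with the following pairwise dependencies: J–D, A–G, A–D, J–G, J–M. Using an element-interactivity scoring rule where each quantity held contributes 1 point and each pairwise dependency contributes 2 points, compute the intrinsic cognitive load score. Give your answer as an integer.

Count of quantities held simultaneously: 5.
Count of pairwise dependencies listed: 5.
Element contribution: 5 × 1 = 5.
Interaction contribution: 5 × 2 = 10.
Intrinsic load = 5 + 10 = 15.

15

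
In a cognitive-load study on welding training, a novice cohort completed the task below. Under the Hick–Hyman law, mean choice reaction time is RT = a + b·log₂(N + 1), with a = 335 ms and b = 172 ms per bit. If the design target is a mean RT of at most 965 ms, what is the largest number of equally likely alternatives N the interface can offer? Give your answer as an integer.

Set 335 + 172·log₂(N + 1) ≤ 965.
log₂(N + 1) ≤ (965 − 335) / 172 = 3.6628.
N + 1 ≤ 2^3.6628 = 12.6652.
N ≤ 11.6652, so the largest integer N is 11.

11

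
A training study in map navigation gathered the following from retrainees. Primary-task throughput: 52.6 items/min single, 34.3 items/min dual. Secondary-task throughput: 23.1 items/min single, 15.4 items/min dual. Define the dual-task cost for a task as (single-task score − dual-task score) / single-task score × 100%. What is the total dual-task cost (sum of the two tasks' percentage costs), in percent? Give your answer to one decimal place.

68.1

Primary cost = (52.6 − 34.3) / 52.6 × 100% = 34.7909%.
Secondary cost = (23.1 − 15.4) / 23.1 × 100% = 33.3333%.
Total = 34.7909% + 33.3333% = 68.1242% ≈ 68.1%.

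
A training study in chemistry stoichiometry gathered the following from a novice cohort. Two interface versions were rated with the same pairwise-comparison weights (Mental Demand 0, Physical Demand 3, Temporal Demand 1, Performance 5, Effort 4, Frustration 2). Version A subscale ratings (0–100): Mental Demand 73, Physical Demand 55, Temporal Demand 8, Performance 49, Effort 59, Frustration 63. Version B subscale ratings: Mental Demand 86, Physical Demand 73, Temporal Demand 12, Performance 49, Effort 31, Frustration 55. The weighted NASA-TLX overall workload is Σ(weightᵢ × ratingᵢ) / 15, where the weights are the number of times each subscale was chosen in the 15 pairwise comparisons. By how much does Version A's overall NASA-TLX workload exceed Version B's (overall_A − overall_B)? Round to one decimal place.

4.7

Version A weighted sum = 0·73 + 3·55 + 1·8 + 5·49 + 4·59 + 2·63 = 0 + 165 + 8 + 245 + 236 + 126 = 780; overall_A = 780/15 = 52.0000.
Version B weighted sum = 0·86 + 3·73 + 1·12 + 5·49 + 4·31 + 2·55 = 0 + 219 + 12 + 245 + 124 + 110 = 710; overall_B = 710/15 = 47.3333.
Difference = 52.0000 − 47.3333 = 4.6667 ≈ 4.7.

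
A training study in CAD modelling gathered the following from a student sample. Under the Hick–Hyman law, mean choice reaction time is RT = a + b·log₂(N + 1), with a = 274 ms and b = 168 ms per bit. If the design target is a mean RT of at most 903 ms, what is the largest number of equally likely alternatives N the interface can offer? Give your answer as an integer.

Set 274 + 168·log₂(N + 1) ≤ 903.
log₂(N + 1) ≤ (903 − 274) / 168 = 3.7440.
N + 1 ≤ 2^3.7440 = 13.3985.
N ≤ 12.3985, so the largest integer N is 12.

12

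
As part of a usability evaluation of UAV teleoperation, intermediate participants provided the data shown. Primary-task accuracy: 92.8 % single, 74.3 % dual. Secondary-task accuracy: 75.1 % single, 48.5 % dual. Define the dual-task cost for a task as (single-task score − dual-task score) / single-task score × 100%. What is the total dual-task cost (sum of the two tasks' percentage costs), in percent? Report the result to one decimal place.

55.4

Primary cost = (92.8 − 74.3) / 92.8 × 100% = 19.9353%.
Secondary cost = (75.1 − 48.5) / 75.1 × 100% = 35.4194%.
Total = 19.9353% + 35.4194% = 55.3547% ≈ 55.4%.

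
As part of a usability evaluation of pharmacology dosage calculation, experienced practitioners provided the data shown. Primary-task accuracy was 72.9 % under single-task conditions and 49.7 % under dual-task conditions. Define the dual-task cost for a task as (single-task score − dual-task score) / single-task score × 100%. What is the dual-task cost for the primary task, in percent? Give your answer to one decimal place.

Cost = (72.9 − 49.7) / 72.9 × 100%
     = 23.2000 / 72.9 × 100% = 31.8244%.
≈ 31.8%.

31.8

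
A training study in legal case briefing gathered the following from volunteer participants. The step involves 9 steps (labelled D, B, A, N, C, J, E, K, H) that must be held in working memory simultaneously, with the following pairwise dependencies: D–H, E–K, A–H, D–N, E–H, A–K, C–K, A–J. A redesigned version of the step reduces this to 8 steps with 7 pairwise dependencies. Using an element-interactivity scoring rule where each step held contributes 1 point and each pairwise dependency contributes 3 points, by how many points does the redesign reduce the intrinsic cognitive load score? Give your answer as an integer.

Original: 9 × 1 + 8 × 3 = 9 + 24 = 33.
Redesigned: 8 × 1 + 7 × 3 = 8 + 21 = 29.
Reduction = 33 − 29 = 4.

4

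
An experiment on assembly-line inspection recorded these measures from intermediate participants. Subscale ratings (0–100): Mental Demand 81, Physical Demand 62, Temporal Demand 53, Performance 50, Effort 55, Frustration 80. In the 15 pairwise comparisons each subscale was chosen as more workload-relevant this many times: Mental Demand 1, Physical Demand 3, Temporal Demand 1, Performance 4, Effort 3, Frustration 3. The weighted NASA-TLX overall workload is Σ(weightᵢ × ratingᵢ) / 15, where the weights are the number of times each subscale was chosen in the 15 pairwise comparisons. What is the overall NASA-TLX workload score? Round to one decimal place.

61.7

The tallies are the weights (they sum to 15).
Weighted sum = 1·81 + 3·62 + 1·53 + 4·50 + 3·55 + 3·80
            = 81 + 186 + 53 + 200 + 165 + 240 = 925.
Overall workload = 925 / 15 = 61.6667 ≈ 61.7.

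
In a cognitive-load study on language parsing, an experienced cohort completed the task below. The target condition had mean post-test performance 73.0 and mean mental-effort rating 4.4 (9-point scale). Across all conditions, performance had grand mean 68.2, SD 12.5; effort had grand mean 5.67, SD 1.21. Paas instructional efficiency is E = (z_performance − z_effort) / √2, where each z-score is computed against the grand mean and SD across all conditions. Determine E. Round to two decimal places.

1.01

z_performance = (73.0 − 68.2) / 12.5 = 4.8000 / 12.5 = 0.3840.
z_effort = (4.4 − 5.67) / 1.21 = -1.2700 / 1.21 = -1.0496.
z_P − z_E = 0.3840 − (-1.0496) = 1.4336.
E = 1.4336 / √2 = 1.4336 / 1.41421 = 1.0137 ≈ 1.01.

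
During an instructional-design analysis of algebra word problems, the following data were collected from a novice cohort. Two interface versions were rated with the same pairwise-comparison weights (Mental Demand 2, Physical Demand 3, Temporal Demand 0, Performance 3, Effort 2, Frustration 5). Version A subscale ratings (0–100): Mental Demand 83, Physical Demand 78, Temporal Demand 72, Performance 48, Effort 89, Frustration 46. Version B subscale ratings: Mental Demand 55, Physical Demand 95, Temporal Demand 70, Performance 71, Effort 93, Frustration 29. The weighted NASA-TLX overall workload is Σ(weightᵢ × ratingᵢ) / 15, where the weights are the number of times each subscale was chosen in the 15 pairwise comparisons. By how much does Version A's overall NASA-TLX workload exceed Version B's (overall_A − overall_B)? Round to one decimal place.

Version A weighted sum = 2·83 + 3·78 + 0·72 + 3·48 + 2·89 + 5·46 = 166 + 234 + 0 + 144 + 178 + 230 = 952; overall_A = 952/15 = 63.4667.
Version B weighted sum = 2·55 + 3·95 + 0·70 + 3·71 + 2·93 + 5·29 = 110 + 285 + 0 + 213 + 186 + 145 = 939; overall_B = 939/15 = 62.6000.
Difference = 63.4667 − 62.6000 = 0.8667 ≈ 0.9.

0.9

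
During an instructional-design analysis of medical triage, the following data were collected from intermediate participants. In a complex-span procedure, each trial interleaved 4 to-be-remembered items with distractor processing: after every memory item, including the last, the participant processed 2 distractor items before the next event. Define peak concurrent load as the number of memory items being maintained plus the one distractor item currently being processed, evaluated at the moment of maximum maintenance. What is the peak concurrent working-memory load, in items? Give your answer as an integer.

Maintenance is greatest during the distractor(s) after memory item 4: all 4 memory items are being held.
One distractor item is concurrently being processed.
Peak concurrent load = 4 + 1 = 5 items.

5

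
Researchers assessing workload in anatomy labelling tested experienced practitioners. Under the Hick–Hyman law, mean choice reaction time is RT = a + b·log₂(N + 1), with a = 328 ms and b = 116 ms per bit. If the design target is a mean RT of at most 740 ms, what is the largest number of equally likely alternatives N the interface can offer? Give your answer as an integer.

Set 328 + 116·log₂(N + 1) ≤ 740.
log₂(N + 1) ≤ (740 − 328) / 116 = 3.5517.
N + 1 ≤ 2^3.5517 = 11.7265.
N ≤ 10.7265, so the largest integer N is 10.

10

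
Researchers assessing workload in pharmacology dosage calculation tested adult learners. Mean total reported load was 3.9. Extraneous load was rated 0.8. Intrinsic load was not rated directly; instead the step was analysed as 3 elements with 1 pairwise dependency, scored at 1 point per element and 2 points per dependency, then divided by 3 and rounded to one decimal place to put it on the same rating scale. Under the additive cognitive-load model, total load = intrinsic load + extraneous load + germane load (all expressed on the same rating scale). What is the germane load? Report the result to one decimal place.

1.4

Intrinsic (element-interactivity): (3 × 1 + 1 × 2) / 3 = 5 / 3 = 1.6667 → 1.7.
germane load = total − intrinsic − extraneous
             = 3.9 − 1.7 − 0.8 = 1.4.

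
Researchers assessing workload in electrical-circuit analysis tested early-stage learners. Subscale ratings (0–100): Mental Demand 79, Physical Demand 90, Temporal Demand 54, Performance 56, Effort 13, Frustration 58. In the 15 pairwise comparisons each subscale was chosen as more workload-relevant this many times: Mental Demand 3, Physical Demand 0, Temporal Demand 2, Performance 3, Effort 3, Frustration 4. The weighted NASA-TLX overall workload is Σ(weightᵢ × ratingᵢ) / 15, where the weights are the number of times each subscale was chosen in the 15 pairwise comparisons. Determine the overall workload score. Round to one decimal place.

52.3

The tallies are the weights (they sum to 15).
Weighted sum = 3·79 + 0·90 + 2·54 + 3·56 + 3·13 + 4·58
            = 237 + 0 + 108 + 168 + 39 + 232 = 784.
Overall workload = 784 / 15 = 52.2667 ≈ 52.3.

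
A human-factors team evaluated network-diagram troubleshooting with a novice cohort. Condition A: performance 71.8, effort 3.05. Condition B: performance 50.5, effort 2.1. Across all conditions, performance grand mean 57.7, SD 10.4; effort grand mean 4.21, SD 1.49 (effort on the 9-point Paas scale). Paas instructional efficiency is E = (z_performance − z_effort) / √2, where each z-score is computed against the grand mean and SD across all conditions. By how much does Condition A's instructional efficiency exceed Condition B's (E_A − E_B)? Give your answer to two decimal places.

1.00

Condition A: z_P = (71.8 − 57.7)/10.4 = 1.3558; z_E = (3.05 − 4.21)/1.49 = -0.7785; E_A = (1.3558 − (-0.7785))/√2 = 1.5092.
Condition B: z_P = (50.5 − 57.7)/10.4 = -0.6923; z_E = (2.1 − 4.21)/1.49 = -1.4161; E_B = (-0.6923 − (-1.4161))/√2 = 0.5118.
E_A − E_B = 1.5092 − 0.5118 = 0.9974 ≈ 1.00.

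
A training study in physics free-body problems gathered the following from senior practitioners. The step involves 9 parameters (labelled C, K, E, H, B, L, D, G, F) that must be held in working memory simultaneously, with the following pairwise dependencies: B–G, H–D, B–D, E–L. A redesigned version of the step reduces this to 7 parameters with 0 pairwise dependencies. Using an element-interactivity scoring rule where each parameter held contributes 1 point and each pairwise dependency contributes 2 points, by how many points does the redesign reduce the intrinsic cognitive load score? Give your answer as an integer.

Original: 9 × 1 + 4 × 2 = 9 + 8 = 17.
Redesigned: 7 × 1 + 0 × 2 = 7 + 0 = 7.
Reduction = 17 − 7 = 10.

10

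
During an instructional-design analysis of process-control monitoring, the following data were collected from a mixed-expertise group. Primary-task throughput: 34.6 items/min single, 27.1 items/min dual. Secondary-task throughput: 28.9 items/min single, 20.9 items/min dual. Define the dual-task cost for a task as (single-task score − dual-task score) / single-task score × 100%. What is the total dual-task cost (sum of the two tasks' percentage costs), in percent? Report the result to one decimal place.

49.4

Primary cost = (34.6 − 27.1) / 34.6 × 100% = 21.6763%.
Secondary cost = (28.9 − 20.9) / 28.9 × 100% = 27.6817%.
Total = 21.6763% + 27.6817% = 49.3580% ≈ 49.4%.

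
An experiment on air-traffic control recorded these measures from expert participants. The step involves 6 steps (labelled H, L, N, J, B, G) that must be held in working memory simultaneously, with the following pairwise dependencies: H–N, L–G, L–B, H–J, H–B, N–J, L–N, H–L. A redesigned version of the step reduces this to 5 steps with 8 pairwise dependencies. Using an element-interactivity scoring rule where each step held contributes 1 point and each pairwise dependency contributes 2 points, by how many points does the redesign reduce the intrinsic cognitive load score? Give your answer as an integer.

1

Original: 6 × 1 + 8 × 2 = 6 + 16 = 22.
Redesigned: 5 × 1 + 8 × 2 = 5 + 16 = 21.
Reduction = 22 − 21 = 1.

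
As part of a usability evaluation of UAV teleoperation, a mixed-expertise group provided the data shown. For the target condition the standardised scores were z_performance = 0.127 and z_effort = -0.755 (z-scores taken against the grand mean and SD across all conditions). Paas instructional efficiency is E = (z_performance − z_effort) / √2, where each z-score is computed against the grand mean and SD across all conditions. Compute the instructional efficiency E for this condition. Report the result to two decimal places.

z_P − z_E = 0.127 − (-0.755) = 0.8820.
E = 0.8820 / √2 = 0.8820 / 1.41421 = 0.6237 ≈ 0.62.

0.62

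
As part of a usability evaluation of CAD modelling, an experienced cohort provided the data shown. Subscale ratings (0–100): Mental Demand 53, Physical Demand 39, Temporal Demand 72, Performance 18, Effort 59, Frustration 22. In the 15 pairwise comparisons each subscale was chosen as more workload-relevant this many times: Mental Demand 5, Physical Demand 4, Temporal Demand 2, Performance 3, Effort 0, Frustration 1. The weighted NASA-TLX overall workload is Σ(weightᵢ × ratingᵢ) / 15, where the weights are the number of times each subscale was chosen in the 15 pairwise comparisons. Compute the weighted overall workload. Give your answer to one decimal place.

The tallies are the weights (they sum to 15).
Weighted sum = 5·53 + 4·39 + 2·72 + 3·18 + 0·59 + 1·22
            = 265 + 156 + 144 + 54 + 0 + 22 = 641.
Overall workload = 641 / 15 = 42.7333 ≈ 42.7.

42.7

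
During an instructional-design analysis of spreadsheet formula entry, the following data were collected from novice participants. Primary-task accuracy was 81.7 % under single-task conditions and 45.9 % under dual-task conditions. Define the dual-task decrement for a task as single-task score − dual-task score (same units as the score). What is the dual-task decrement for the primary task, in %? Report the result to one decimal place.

35.8

Decrement = 81.7 − 45.9 = 35.8000 % ≈ 35.8 %.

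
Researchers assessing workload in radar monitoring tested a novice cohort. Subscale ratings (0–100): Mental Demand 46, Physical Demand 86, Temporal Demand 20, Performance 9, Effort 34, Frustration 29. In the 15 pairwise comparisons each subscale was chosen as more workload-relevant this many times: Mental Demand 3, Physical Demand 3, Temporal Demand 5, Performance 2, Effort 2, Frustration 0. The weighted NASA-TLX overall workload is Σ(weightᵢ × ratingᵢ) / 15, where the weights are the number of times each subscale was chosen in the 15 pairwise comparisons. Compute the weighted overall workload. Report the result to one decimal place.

The tallies are the weights (they sum to 15).
Weighted sum = 3·46 + 3·86 + 5·20 + 2·9 + 2·34 + 0·29
            = 138 + 258 + 100 + 18 + 68 + 0 = 582.
Overall workload = 582 / 15 = 38.8000 ≈ 38.8.

38.8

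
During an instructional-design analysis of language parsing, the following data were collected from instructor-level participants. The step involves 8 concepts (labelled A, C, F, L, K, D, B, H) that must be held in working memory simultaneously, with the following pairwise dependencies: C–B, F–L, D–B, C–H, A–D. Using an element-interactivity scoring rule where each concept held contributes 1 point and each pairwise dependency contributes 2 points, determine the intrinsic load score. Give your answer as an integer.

Count of concepts held simultaneously: 8.
Count of pairwise dependencies listed: 5.
Element contribution: 8 × 1 = 8.
Interaction contribution: 5 × 2 = 10.
Intrinsic load = 8 + 10 = 18.

18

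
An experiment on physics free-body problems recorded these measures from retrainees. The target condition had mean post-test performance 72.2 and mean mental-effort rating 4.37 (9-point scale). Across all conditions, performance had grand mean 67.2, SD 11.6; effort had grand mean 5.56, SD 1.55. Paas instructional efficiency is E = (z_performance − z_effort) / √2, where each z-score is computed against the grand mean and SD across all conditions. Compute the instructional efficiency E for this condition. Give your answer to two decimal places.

0.85

z_performance = (72.2 − 67.2) / 11.6 = 5.0000 / 11.6 = 0.4310.
z_effort = (4.37 − 5.56) / 1.55 = -1.1900 / 1.55 = -0.7677.
z_P − z_E = 0.4310 − (-0.7677) = 1.1987.
E = 1.1987 / √2 = 1.1987 / 1.41421 = 0.8476 ≈ 0.85.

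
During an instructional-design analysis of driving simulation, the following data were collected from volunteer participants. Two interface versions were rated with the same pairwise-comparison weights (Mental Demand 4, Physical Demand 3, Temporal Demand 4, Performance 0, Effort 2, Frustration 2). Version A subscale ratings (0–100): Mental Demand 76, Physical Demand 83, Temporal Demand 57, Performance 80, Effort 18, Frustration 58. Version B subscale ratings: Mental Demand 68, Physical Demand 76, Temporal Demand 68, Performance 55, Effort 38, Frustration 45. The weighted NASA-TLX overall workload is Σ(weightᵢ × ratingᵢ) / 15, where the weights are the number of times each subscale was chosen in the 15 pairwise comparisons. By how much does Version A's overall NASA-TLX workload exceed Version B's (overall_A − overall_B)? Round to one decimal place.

Version A weighted sum = 4·76 + 3·83 + 4·57 + 0·80 + 2·18 + 2·58 = 304 + 249 + 228 + 0 + 36 + 116 = 933; overall_A = 933/15 = 62.2000.
Version B weighted sum = 4·68 + 3·76 + 4·68 + 0·55 + 2·38 + 2·45 = 272 + 228 + 272 + 0 + 76 + 90 = 938; overall_B = 938/15 = 62.5333.
Difference = 62.2000 − 62.5333 = -0.3333 ≈ -0.3.

-0.3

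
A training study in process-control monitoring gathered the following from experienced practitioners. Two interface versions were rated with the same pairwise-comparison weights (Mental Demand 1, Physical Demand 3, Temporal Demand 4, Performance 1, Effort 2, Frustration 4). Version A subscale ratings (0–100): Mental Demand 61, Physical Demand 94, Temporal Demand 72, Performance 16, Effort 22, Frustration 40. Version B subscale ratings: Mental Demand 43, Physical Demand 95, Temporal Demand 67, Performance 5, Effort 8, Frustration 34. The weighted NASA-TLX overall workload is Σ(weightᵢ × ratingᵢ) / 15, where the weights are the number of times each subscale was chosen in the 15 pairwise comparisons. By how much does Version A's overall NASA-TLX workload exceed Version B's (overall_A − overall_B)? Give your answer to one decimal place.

Version A weighted sum = 1·61 + 3·94 + 4·72 + 1·16 + 2·22 + 4·40 = 61 + 282 + 288 + 16 + 44 + 160 = 851; overall_A = 851/15 = 56.7333.
Version B weighted sum = 1·43 + 3·95 + 4·67 + 1·5 + 2·8 + 4·34 = 43 + 285 + 268 + 5 + 16 + 136 = 753; overall_B = 753/15 = 50.2000.
Difference = 56.7333 − 50.2000 = 6.5333 ≈ 6.5.

6.5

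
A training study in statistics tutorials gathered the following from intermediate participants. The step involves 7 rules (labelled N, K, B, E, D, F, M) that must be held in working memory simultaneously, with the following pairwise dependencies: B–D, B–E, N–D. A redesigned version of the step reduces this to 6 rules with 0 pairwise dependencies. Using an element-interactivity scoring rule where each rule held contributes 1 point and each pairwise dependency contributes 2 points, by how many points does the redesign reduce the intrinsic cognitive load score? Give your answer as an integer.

7

Original: 7 × 1 + 3 × 2 = 7 + 6 = 13.
Redesigned: 6 × 1 + 0 × 2 = 6 + 0 = 6.
Reduction = 13 − 6 = 7.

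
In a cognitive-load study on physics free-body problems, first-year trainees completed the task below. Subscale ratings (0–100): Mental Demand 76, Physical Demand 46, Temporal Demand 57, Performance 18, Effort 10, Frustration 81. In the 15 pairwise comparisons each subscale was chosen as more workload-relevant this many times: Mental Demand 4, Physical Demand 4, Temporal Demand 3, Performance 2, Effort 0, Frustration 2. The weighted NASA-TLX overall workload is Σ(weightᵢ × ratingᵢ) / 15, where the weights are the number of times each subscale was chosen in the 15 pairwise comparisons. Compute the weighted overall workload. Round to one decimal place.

57.1

The tallies are the weights (they sum to 15).
Weighted sum = 4·76 + 4·46 + 3·57 + 2·18 + 0·10 + 2·81
            = 304 + 184 + 171 + 36 + 0 + 162 = 857.
Overall workload = 857 / 15 = 57.1333 ≈ 57.1.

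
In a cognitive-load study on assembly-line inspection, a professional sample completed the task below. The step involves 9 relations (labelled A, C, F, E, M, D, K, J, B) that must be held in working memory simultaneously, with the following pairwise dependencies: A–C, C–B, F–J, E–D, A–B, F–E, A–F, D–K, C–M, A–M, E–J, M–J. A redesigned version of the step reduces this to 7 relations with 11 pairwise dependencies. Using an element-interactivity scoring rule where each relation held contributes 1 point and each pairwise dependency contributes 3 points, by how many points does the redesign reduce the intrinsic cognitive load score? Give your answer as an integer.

5

Original: 9 × 1 + 12 × 3 = 9 + 36 = 45.
Redesigned: 7 × 1 + 11 × 3 = 7 + 33 = 40.
Reduction = 45 − 40 = 5.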